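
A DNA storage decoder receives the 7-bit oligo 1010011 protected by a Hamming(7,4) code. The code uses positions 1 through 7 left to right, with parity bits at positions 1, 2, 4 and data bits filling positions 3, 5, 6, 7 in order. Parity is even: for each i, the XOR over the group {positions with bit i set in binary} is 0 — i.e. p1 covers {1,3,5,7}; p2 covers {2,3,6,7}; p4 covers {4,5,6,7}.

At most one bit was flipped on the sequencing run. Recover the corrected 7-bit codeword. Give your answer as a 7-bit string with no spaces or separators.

1000011

s1 (pos 1,3,5,7): 1⊕1⊕0⊕1 = 1
s2 (pos 2,3,6,7): 0⊕1⊕1⊕1 = 1
s4 (pos 4,5,6,7): 0⊕0⊕1⊕1 = 0
Syndrome s4…s1 = 011 → error at position 3.
Flip position 3: 1010011 → 1000011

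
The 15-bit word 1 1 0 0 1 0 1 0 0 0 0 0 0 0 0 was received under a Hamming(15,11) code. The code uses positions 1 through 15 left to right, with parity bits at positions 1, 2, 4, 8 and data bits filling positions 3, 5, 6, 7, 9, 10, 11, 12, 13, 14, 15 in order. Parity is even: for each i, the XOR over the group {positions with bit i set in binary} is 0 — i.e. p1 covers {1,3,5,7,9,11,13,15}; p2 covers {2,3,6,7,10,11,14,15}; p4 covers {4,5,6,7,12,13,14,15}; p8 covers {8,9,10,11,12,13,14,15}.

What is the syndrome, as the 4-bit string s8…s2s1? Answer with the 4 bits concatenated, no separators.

0001

s1 (pos 1,3,5,7,9,11,13,15): 1⊕0⊕1⊕1⊕0⊕0⊕0⊕0 = 1
s2 (pos 2,3,6,7,10,11,14,15): 1⊕0⊕0⊕1⊕0⊕0⊕0⊕0 = 0
s4 (pos 4,5,6,7,12,13,14,15): 0⊕1⊕0⊕1⊕0⊕0⊕0⊕0 = 0
s8 (pos 8,9,10,11,12,13,14,15): 0⊕0⊕0⊕0⊕0⊕0⊕0⊕0 = 0
Syndrome s8…s1 = 0001 → error at position 1.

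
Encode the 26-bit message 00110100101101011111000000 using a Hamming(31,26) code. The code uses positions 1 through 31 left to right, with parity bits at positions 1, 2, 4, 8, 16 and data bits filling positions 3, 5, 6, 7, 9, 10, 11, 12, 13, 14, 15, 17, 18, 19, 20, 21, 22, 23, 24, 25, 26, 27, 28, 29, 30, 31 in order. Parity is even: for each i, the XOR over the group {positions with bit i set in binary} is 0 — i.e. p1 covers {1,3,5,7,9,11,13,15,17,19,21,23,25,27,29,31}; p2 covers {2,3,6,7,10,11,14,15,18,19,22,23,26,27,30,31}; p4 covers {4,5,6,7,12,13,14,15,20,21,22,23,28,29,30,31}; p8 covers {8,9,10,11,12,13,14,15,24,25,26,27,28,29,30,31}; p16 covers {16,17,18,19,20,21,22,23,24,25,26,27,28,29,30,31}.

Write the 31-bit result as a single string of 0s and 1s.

Place data at non-parity positions: p1 p2 0 p4 0 1 1 p8 0 1 0 0 1 0 1 p16 1 0 1 0 1 1 1 1 1 0 0 0 0 0 0
p1 (pos 1,3,5,7,9,11,13,15,17,19,21,23,25,27,29,31): XOR of data positions = 0⊕0⊕1⊕0⊕0⊕1⊕1⊕1⊕1⊕1⊕1⊕1⊕0⊕0⊕0 = 0
p2 (pos 2,3,6,7,10,11,14,15,18,19,22,23,26,27,30,31): XOR of data positions = 0⊕1⊕1⊕1⊕0⊕0⊕1⊕0⊕1⊕1⊕1⊕0⊕0⊕0⊕0 = 1
p4 (pos 4,5,6,7,12,13,14,15,20,21,22,23,28,29,30,31): XOR of data positions = 0⊕1⊕1⊕0⊕1⊕0⊕1⊕0⊕1⊕1⊕1⊕0⊕0⊕0⊕0 = 1
p8 (pos 8,9,10,11,12,13,14,15,24,25,26,27,28,29,30,31): XOR of data positions = 0⊕1⊕0⊕0⊕1⊕0⊕1⊕1⊕1⊕0⊕0⊕0⊕0⊕0⊕0 = 1
p16 (pos 16,17,18,19,20,21,22,23,24,25,26,27,28,29,30,31): XOR of data positions = 1⊕0⊕1⊕0⊕1⊕1⊕1⊕1⊕1⊕0⊕0⊕0⊕0⊕0⊕0 = 1
Codeword: 0101011101001011101011111000000

0101011101001011101011111000000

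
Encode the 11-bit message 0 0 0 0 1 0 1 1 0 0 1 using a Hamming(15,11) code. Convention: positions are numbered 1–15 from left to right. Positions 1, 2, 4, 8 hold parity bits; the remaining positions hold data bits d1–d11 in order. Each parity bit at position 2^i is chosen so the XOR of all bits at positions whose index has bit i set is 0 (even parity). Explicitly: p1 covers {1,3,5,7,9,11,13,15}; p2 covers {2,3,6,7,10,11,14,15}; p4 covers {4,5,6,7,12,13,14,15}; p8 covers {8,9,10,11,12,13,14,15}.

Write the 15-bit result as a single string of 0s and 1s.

Place data at non-parity positions: p1 p2 0 p4 0 0 0 p8 1 0 1 1 0 0 1
p1 (pos 1,3,5,7,9,11,13,15): XOR of data positions = 0⊕0⊕0⊕1⊕1⊕0⊕1 = 1
p2 (pos 2,3,6,7,10,11,14,15): XOR of data positions = 0⊕0⊕0⊕0⊕1⊕0⊕1 = 0
p4 (pos 4,5,6,7,12,13,14,15): XOR of data positions = 0⊕0⊕0⊕1⊕0⊕0⊕1 = 0
p8 (pos 8,9,10,11,12,13,14,15): XOR of data positions = 1⊕0⊕1⊕1⊕0⊕0⊕1 = 0
Codeword: 100000001011001

100000001011001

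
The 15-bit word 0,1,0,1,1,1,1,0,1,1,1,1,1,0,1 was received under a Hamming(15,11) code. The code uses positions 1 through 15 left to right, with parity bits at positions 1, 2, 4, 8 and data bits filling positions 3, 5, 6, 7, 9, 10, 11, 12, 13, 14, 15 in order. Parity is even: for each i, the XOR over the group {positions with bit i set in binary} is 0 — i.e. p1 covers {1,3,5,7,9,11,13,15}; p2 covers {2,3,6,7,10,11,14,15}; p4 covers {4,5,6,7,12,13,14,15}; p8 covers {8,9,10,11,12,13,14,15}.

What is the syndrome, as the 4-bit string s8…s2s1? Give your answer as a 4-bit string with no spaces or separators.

s1 (pos 1,3,5,7,9,11,13,15): 0⊕0⊕1⊕1⊕1⊕1⊕1⊕1 = 0
s2 (pos 2,3,6,7,10,11,14,15): 1⊕0⊕1⊕1⊕1⊕1⊕0⊕1 = 0
s4 (pos 4,5,6,7,12,13,14,15): 1⊕1⊕1⊕1⊕1⊕1⊕0⊕1 = 1
s8 (pos 8,9,10,11,12,13,14,15): 0⊕1⊕1⊕1⊕1⊕1⊕0⊕1 = 0
Syndrome s8…s1 = 0100 → error at position 4.

0100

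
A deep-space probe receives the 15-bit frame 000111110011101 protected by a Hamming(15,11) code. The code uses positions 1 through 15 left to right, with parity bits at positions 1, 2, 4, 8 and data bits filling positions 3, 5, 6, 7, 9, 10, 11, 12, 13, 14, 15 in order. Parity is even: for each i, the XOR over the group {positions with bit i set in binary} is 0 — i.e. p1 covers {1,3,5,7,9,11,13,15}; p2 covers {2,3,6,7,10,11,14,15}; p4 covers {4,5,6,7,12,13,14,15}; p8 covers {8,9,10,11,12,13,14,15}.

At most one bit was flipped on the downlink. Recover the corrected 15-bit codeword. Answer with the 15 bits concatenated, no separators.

s1 (pos 1,3,5,7,9,11,13,15): 0⊕0⊕1⊕1⊕0⊕1⊕1⊕1 = 1
s2 (pos 2,3,6,7,10,11,14,15): 0⊕0⊕1⊕1⊕0⊕1⊕0⊕1 = 0
s4 (pos 4,5,6,7,12,13,14,15): 1⊕1⊕1⊕1⊕1⊕1⊕0⊕1 = 1
s8 (pos 8,9,10,11,12,13,14,15): 1⊕0⊕0⊕1⊕1⊕1⊕0⊕1 = 1
Syndrome s8…s1 = 1101 → error at position 13.
Flip position 13: 000111110011101 → 000111110011001

000111110011001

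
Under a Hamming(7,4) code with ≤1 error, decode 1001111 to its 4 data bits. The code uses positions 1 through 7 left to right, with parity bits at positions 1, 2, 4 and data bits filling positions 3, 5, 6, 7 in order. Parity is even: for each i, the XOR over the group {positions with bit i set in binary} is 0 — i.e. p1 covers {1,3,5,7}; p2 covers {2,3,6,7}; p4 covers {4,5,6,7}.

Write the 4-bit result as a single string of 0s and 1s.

0111

s1 (pos 1,3,5,7): 1⊕0⊕1⊕1 = 1
s2 (pos 2,3,6,7): 0⊕0⊕1⊕1 = 0
s4 (pos 4,5,6,7): 1⊕1⊕1⊕1 = 0
Syndrome s4…s1 = 001 → error at position 1.
Flip position 1: 1001111 → 0001111
Read data bits from positions 3,5,6,7: 0111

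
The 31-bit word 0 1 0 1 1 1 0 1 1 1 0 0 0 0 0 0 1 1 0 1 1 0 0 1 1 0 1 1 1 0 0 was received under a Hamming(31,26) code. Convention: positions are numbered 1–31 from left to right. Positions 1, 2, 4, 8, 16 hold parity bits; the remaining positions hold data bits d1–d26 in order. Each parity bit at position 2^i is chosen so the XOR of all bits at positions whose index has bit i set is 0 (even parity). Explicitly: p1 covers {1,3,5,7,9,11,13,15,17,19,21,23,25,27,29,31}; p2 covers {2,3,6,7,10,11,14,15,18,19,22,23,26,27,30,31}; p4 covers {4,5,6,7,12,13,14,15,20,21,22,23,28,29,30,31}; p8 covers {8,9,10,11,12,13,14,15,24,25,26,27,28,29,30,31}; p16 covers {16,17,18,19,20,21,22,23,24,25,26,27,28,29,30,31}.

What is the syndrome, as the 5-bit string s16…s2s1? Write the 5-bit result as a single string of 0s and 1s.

10111

s1 (pos 1,3,5,7,9,11,13,15,17,19,21,23,25,27,29,31): 0⊕0⊕1⊕0⊕1⊕0⊕0⊕0⊕1⊕0⊕1⊕0⊕1⊕1⊕1⊕0 = 1
s2 (pos 2,3,6,7,10,11,14,15,18,19,22,23,26,27,30,31): 1⊕0⊕1⊕0⊕1⊕0⊕0⊕0⊕1⊕0⊕0⊕0⊕0⊕1⊕0⊕0 = 1
s4 (pos 4,5,6,7,12,13,14,15,20,21,22,23,28,29,30,31): 1⊕1⊕1⊕0⊕0⊕0⊕0⊕0⊕1⊕1⊕0⊕0⊕1⊕1⊕0⊕0 = 1
s8 (pos 8,9,10,11,12,13,14,15,24,25,26,27,28,29,30,31): 1⊕1⊕1⊕0⊕0⊕0⊕0⊕0⊕1⊕1⊕0⊕1⊕1⊕1⊕0⊕0 = 0
s16 (pos 16,17,18,19,20,21,22,23,24,25,26,27,28,29,30,31): 0⊕1⊕1⊕0⊕1⊕1⊕0⊕0⊕1⊕1⊕0⊕1⊕1⊕1⊕0⊕0 = 1
Syndrome s16…s1 = 10111 → error at position 23.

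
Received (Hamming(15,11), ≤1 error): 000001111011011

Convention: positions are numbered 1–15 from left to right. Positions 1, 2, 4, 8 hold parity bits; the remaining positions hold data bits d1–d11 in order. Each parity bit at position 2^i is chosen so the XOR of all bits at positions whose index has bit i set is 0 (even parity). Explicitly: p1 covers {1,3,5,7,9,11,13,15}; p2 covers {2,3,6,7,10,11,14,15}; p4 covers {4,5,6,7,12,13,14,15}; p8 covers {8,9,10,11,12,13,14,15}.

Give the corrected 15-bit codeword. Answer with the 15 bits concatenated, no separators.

s1 (pos 1,3,5,7,9,11,13,15): 0⊕0⊕0⊕1⊕1⊕1⊕0⊕1 = 0
s2 (pos 2,3,6,7,10,11,14,15): 0⊕0⊕1⊕1⊕0⊕1⊕1⊕1 = 1
s4 (pos 4,5,6,7,12,13,14,15): 0⊕0⊕1⊕1⊕1⊕0⊕1⊕1 = 1
s8 (pos 8,9,10,11,12,13,14,15): 1⊕1⊕0⊕1⊕1⊕0⊕1⊕1 = 0
Syndrome s8…s1 = 0110 → error at position 6.
Flip position 6: 000001111011011 → 000000111011011

000000111011011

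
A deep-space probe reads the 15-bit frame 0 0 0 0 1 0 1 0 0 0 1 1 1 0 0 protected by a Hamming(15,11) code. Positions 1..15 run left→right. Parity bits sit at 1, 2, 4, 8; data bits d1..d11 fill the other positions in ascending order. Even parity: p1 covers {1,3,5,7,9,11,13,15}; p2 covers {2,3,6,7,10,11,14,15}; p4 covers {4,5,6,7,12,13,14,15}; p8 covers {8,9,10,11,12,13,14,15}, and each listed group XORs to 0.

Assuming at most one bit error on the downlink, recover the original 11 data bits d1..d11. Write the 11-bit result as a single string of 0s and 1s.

01010011100

s1 (pos 1,3,5,7,9,11,13,15): 0⊕0⊕1⊕1⊕0⊕1⊕1⊕0 = 0
s2 (pos 2,3,6,7,10,11,14,15): 0⊕0⊕0⊕1⊕0⊕1⊕0⊕0 = 0
s4 (pos 4,5,6,7,12,13,14,15): 0⊕1⊕0⊕1⊕1⊕1⊕0⊕0 = 0
s8 (pos 8,9,10,11,12,13,14,15): 0⊕0⊕0⊕1⊕1⊕1⊕0⊕0 = 1
Syndrome s8…s1 = 1000 → error at position 8.
Flip position 8: 000010100011100 → 000010110011100
Read data bits from positions 3,5,6,7,9,10,11,12,13,14,15: 01010011100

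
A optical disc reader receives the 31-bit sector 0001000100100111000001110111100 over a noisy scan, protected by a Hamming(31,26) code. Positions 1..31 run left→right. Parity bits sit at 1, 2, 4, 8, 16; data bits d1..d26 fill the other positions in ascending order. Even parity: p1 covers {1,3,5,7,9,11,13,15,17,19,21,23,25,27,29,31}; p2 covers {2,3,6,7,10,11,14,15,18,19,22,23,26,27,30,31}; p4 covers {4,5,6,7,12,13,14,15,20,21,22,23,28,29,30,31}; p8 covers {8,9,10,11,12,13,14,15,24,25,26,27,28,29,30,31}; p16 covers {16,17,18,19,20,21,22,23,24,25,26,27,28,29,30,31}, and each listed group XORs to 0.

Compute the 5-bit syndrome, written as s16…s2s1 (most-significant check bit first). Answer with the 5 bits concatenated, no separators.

s1 (pos 1,3,5,7,9,11,13,15,17,19,21,23,25,27,29,31): 0⊕0⊕0⊕0⊕0⊕1⊕0⊕1⊕0⊕0⊕0⊕1⊕0⊕1⊕1⊕0 = 1
s2 (pos 2,3,6,7,10,11,14,15,18,19,22,23,26,27,30,31): 0⊕0⊕0⊕0⊕0⊕1⊕1⊕1⊕0⊕0⊕1⊕1⊕1⊕1⊕0⊕0 = 1
s4 (pos 4,5,6,7,12,13,14,15,20,21,22,23,28,29,30,31): 1⊕0⊕0⊕0⊕0⊕0⊕1⊕1⊕0⊕0⊕1⊕1⊕1⊕1⊕0⊕0 = 1
s8 (pos 8,9,10,11,12,13,14,15,24,25,26,27,28,29,30,31): 1⊕0⊕0⊕1⊕0⊕0⊕1⊕1⊕1⊕0⊕1⊕1⊕1⊕1⊕0⊕0 = 1
s16 (pos 16,17,18,19,20,21,22,23,24,25,26,27,28,29,30,31): 1⊕0⊕0⊕0⊕0⊕0⊕1⊕1⊕1⊕0⊕1⊕1⊕1⊕1⊕0⊕0 = 0
Syndrome s16…s1 = 01111 → error at position 15.

01111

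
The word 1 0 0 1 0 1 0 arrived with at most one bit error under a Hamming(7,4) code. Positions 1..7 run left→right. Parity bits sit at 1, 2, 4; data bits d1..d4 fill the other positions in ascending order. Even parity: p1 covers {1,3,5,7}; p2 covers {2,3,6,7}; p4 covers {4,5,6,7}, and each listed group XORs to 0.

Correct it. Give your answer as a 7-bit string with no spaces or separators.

1011010

s1 (pos 1,3,5,7): 1⊕0⊕0⊕0 = 1
s2 (pos 2,3,6,7): 0⊕0⊕1⊕0 = 1
s4 (pos 4,5,6,7): 1⊕0⊕1⊕0 = 0
Syndrome s4…s1 = 011 → error at position 3.
Flip position 3: 1001010 → 1011010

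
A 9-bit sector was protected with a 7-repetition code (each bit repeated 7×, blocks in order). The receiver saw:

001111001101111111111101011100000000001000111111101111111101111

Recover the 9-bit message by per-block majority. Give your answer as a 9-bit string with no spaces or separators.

Block 1 (0011110): 4 ones → 1
Block 2 (0110111): 5 ones → 1
Block 3 (1111111): 7 ones → 1
Block 4 (1010111): 5 ones → 1
Block 5 (0000000): 0 ones → 0
Block 6 (0001000): 1 one → 0
Block 7 (1111111): 7 ones → 1
Block 8 (0111111): 6 ones → 1
Block 9 (1101111): 6 ones → 1

111100111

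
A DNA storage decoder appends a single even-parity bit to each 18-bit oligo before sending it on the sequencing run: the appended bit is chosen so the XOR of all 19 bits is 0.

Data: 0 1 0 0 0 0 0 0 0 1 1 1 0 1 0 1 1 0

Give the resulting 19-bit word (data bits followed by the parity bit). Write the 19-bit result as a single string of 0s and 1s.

XOR of the 18 data bits: 0⊕1⊕0⊕0⊕0⊕0⊕0⊕0⊕0⊕1⊕1⊕1⊕0⊕1⊕0⊕1⊕1⊕0 = 1
Parity bit = 1 (so all 19 bits XOR to 0).

0100000001110101101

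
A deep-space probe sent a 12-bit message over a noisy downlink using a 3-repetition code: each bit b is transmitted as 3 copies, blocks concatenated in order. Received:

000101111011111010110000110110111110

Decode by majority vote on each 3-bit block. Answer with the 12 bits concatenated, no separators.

Block 1 (000): 0 ones → 0
Block 2 (101): 2 ones → 1
Block 3 (111): 3 ones → 1
Block 4 (011): 2 ones → 1
Block 5 (111): 3 ones → 1
Block 6 (010): 1 one → 0
Block 7 (110): 2 ones → 1
Block 8 (000): 0 ones → 0
Block 9 (110): 2 ones → 1
Block 10 (110): 2 ones → 1
Block 11 (111): 3 ones → 1
Block 12 (110): 2 ones → 1

011110101111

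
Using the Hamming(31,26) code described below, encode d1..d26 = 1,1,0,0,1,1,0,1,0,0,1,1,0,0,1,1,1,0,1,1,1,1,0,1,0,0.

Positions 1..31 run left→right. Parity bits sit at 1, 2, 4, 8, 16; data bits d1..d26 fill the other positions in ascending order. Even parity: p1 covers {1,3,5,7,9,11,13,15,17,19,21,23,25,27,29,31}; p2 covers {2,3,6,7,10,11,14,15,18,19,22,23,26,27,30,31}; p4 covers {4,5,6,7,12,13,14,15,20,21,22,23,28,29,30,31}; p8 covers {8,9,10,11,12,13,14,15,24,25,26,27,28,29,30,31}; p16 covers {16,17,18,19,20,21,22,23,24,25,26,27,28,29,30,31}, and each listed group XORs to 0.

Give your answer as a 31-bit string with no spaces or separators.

Place data at non-parity positions: p1 p2 1 p4 1 0 0 p8 1 1 0 1 0 0 1 p16 1 0 0 1 1 1 0 1 1 1 1 0 1 0 0
p1 (pos 1,3,5,7,9,11,13,15,17,19,21,23,25,27,29,31): XOR of data positions = 1⊕1⊕0⊕1⊕0⊕0⊕1⊕1⊕0⊕1⊕0⊕1⊕1⊕1⊕0 = 1
p2 (pos 2,3,6,7,10,11,14,15,18,19,22,23,26,27,30,31): XOR of data positions = 1⊕0⊕0⊕1⊕0⊕0⊕1⊕0⊕0⊕1⊕0⊕1⊕1⊕0⊕0 = 0
p4 (pos 4,5,6,7,12,13,14,15,20,21,22,23,28,29,30,31): XOR of data positions = 1⊕0⊕0⊕1⊕0⊕0⊕1⊕1⊕1⊕1⊕0⊕0⊕1⊕0⊕0 = 1
p8 (pos 8,9,10,11,12,13,14,15,24,25,26,27,28,29,30,31): XOR of data positions = 1⊕1⊕0⊕1⊕0⊕0⊕1⊕1⊕1⊕1⊕1⊕0⊕1⊕0⊕0 = 1
p16 (pos 16,17,18,19,20,21,22,23,24,25,26,27,28,29,30,31): XOR of data positions = 1⊕0⊕0⊕1⊕1⊕1⊕0⊕1⊕1⊕1⊕1⊕0⊕1⊕0⊕0 = 1
Codeword: 1011100111010011100111011110100

1011100111010011100111011110100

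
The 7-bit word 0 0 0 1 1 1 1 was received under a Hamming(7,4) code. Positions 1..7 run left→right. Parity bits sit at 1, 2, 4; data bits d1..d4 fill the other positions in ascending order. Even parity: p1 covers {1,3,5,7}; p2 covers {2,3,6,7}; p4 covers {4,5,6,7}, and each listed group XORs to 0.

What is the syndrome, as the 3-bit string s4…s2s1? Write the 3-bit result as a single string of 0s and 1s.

s1 (pos 1,3,5,7): 0⊕0⊕1⊕1 = 0
s2 (pos 2,3,6,7): 0⊕0⊕1⊕1 = 0
s4 (pos 4,5,6,7): 1⊕1⊕1⊕1 = 0
Syndrome s4…s1 = 000 → no error.

000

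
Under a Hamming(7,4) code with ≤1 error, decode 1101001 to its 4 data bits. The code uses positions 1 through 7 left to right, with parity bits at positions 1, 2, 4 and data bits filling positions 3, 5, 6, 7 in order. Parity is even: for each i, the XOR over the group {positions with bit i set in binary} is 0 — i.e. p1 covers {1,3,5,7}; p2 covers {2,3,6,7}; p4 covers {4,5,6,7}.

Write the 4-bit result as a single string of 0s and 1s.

0001

s1 (pos 1,3,5,7): 1⊕0⊕0⊕1 = 0
s2 (pos 2,3,6,7): 1⊕0⊕0⊕1 = 0
s4 (pos 4,5,6,7): 1⊕0⊕0⊕1 = 0
Syndrome s4…s1 = 000 → no error.
Read data bits from positions 3,5,6,7: 0001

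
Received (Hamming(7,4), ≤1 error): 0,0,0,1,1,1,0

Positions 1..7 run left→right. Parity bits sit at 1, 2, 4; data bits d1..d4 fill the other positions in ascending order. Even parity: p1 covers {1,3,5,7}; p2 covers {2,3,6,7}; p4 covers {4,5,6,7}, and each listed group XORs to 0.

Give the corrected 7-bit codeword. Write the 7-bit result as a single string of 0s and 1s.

0001111

s1 (pos 1,3,5,7): 0⊕0⊕1⊕0 = 1
s2 (pos 2,3,6,7): 0⊕0⊕1⊕0 = 1
s4 (pos 4,5,6,7): 1⊕1⊕1⊕0 = 1
Syndrome s4…s1 = 111 → error at position 7.
Flip position 7: 0001110 → 0001111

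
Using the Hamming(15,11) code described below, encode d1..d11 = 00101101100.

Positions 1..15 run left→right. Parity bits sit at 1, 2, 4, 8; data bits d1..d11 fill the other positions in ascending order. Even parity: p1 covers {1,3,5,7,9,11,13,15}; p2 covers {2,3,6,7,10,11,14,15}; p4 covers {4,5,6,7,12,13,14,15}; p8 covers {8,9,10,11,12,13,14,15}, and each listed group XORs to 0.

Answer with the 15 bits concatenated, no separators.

Place data at non-parity positions: p1 p2 0 p4 0 1 0 p8 1 1 0 1 1 0 0
p1 (pos 1,3,5,7,9,11,13,15): XOR of data positions = 0⊕0⊕0⊕1⊕0⊕1⊕0 = 0
p2 (pos 2,3,6,7,10,11,14,15): XOR of data positions = 0⊕1⊕0⊕1⊕0⊕0⊕0 = 0
p4 (pos 4,5,6,7,12,13,14,15): XOR of data positions = 0⊕1⊕0⊕1⊕1⊕0⊕0 = 1
p8 (pos 8,9,10,11,12,13,14,15): XOR of data positions = 1⊕1⊕0⊕1⊕1⊕0⊕0 = 0
Codeword: 000101001101100

000101001101100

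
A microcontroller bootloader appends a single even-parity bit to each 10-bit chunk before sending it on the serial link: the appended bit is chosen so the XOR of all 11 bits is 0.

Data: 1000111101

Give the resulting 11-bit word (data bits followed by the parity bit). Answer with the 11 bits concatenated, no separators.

10001111010

XOR of the 10 data bits: 1⊕0⊕0⊕0⊕1⊕1⊕1⊕1⊕0⊕1 = 0
Parity bit = 0 (so all 11 bits XOR to 0).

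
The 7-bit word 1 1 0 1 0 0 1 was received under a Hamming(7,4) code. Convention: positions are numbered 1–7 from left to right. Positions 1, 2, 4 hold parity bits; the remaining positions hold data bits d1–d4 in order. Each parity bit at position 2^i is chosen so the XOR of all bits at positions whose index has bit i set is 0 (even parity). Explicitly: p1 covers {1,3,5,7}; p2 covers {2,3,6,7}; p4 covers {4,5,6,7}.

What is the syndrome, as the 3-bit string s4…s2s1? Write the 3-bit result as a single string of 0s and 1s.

000

s1 (pos 1,3,5,7): 1⊕0⊕0⊕1 = 0
s2 (pos 2,3,6,7): 1⊕0⊕0⊕1 = 0
s4 (pos 4,5,6,7): 1⊕0⊕0⊕1 = 0
Syndrome s4…s1 = 000 → no error.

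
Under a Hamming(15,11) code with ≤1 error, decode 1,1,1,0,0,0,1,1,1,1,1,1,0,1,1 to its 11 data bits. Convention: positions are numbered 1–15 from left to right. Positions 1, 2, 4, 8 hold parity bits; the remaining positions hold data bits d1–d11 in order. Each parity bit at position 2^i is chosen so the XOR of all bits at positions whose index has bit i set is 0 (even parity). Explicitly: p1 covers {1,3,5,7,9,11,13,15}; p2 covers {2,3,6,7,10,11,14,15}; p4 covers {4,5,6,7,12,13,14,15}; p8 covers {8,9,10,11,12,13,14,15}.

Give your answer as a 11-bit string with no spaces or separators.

s1 (pos 1,3,5,7,9,11,13,15): 1⊕1⊕0⊕1⊕1⊕1⊕0⊕1 = 0
s2 (pos 2,3,6,7,10,11,14,15): 1⊕1⊕0⊕1⊕1⊕1⊕1⊕1 = 1
s4 (pos 4,5,6,7,12,13,14,15): 0⊕0⊕0⊕1⊕1⊕0⊕1⊕1 = 0
s8 (pos 8,9,10,11,12,13,14,15): 1⊕1⊕1⊕1⊕1⊕0⊕1⊕1 = 1
Syndrome s8…s1 = 1010 → error at position 10.
Flip position 10: 111000111111011 → 111000111011011
Read data bits from positions 3,5,6,7,9,10,11,12,13,14,15: 10011011011

10011011011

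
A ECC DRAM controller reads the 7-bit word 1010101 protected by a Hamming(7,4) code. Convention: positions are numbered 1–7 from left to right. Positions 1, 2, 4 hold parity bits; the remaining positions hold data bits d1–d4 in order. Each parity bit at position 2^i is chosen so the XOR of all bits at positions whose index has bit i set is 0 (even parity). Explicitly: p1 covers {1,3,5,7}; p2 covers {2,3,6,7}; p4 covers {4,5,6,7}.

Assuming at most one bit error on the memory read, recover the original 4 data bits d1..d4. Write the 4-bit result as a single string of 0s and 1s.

s1 (pos 1,3,5,7): 1⊕1⊕1⊕1 = 0
s2 (pos 2,3,6,7): 0⊕1⊕0⊕1 = 0
s4 (pos 4,5,6,7): 0⊕1⊕0⊕1 = 0
Syndrome s4…s1 = 000 → no error.
Read data bits from positions 3,5,6,7: 1101

1101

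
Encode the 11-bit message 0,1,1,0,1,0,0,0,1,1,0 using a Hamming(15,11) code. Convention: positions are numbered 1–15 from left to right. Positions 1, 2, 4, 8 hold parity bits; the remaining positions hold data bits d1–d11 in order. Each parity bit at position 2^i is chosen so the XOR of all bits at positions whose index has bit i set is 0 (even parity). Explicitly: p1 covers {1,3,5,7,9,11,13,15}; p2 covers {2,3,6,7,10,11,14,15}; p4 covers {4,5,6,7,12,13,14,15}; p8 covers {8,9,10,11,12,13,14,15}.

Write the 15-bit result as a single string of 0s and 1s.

Place data at non-parity positions: p1 p2 0 p4 1 1 0 p8 1 0 0 0 1 1 0
p1 (pos 1,3,5,7,9,11,13,15): XOR of data positions = 0⊕1⊕0⊕1⊕0⊕1⊕0 = 1
p2 (pos 2,3,6,7,10,11,14,15): XOR of data positions = 0⊕1⊕0⊕0⊕0⊕1⊕0 = 0
p4 (pos 4,5,6,7,12,13,14,15): XOR of data positions = 1⊕1⊕0⊕0⊕1⊕1⊕0 = 0
p8 (pos 8,9,10,11,12,13,14,15): XOR of data positions = 1⊕0⊕0⊕0⊕1⊕1⊕0 = 1
Codeword: 100011011000110

100011011000110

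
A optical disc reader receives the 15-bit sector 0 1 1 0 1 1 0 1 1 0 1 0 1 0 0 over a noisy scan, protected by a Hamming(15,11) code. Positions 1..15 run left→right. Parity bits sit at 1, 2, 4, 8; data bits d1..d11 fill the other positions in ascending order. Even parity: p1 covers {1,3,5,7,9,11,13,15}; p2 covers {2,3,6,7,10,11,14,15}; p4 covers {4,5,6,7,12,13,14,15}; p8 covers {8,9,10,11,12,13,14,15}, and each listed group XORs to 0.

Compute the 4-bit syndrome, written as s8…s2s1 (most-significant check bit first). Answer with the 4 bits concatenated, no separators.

s1 (pos 1,3,5,7,9,11,13,15): 0⊕1⊕1⊕0⊕1⊕1⊕1⊕0 = 1
s2 (pos 2,3,6,7,10,11,14,15): 1⊕1⊕1⊕0⊕0⊕1⊕0⊕0 = 0
s4 (pos 4,5,6,7,12,13,14,15): 0⊕1⊕1⊕0⊕0⊕1⊕0⊕0 = 1
s8 (pos 8,9,10,11,12,13,14,15): 1⊕1⊕0⊕1⊕0⊕1⊕0⊕0 = 0
Syndrome s8…s1 = 0101 → error at position 5.

0101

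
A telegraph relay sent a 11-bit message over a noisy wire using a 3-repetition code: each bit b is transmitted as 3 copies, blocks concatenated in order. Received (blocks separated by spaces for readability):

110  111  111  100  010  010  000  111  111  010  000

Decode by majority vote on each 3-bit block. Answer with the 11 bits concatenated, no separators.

Block 1 (110): 2 ones → 1
Block 2 (111): 3 ones → 1
Block 3 (111): 3 ones → 1
Block 4 (100): 1 one → 0
Block 5 (010): 1 one → 0
Block 6 (010): 1 one → 0
Block 7 (000): 0 ones → 0
Block 8 (111): 3 ones → 1
Block 9 (111): 3 ones → 1
Block 10 (010): 1 one → 0
Block 11 (000): 0 ones → 0

11100001100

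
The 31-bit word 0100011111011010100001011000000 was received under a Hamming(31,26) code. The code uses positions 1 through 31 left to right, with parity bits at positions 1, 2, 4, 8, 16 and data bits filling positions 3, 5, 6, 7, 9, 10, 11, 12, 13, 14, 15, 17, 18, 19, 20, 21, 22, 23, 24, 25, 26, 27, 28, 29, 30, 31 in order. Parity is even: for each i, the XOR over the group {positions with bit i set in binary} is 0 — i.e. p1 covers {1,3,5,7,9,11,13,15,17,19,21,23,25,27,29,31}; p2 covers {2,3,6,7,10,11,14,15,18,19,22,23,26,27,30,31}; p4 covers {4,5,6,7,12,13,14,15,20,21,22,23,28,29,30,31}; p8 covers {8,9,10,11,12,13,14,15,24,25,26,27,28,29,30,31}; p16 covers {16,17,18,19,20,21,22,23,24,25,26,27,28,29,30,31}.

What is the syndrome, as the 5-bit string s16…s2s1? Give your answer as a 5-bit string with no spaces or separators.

s1 (pos 1,3,5,7,9,11,13,15,17,19,21,23,25,27,29,31): 0⊕0⊕0⊕1⊕1⊕0⊕1⊕1⊕1⊕0⊕0⊕0⊕1⊕0⊕0⊕0 = 0
s2 (pos 2,3,6,7,10,11,14,15,18,19,22,23,26,27,30,31): 1⊕0⊕1⊕1⊕1⊕0⊕0⊕1⊕0⊕0⊕1⊕0⊕0⊕0⊕0⊕0 = 0
s4 (pos 4,5,6,7,12,13,14,15,20,21,22,23,28,29,30,31): 0⊕0⊕1⊕1⊕1⊕1⊕0⊕1⊕0⊕0⊕1⊕0⊕0⊕0⊕0⊕0 = 0
s8 (pos 8,9,10,11,12,13,14,15,24,25,26,27,28,29,30,31): 1⊕1⊕1⊕0⊕1⊕1⊕0⊕1⊕1⊕1⊕0⊕0⊕0⊕0⊕0⊕0 = 0
s16 (pos 16,17,18,19,20,21,22,23,24,25,26,27,28,29,30,31): 0⊕1⊕0⊕0⊕0⊕0⊕1⊕0⊕1⊕1⊕0⊕0⊕0⊕0⊕0⊕0 = 0
Syndrome s16…s1 = 00000 → no error.

00000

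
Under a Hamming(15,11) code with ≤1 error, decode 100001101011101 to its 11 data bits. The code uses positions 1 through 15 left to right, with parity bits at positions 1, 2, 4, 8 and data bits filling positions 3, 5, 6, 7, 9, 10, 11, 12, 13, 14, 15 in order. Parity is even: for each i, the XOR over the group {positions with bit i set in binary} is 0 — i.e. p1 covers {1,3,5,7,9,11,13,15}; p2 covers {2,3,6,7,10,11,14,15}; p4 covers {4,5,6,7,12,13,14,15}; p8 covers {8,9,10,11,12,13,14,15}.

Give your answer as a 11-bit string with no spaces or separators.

s1 (pos 1,3,5,7,9,11,13,15): 1⊕0⊕0⊕1⊕1⊕1⊕1⊕1 = 0
s2 (pos 2,3,6,7,10,11,14,15): 0⊕0⊕1⊕1⊕0⊕1⊕0⊕1 = 0
s4 (pos 4,5,6,7,12,13,14,15): 0⊕0⊕1⊕1⊕1⊕1⊕0⊕1 = 1
s8 (pos 8,9,10,11,12,13,14,15): 0⊕1⊕0⊕1⊕1⊕1⊕0⊕1 = 1
Syndrome s8…s1 = 1100 → error at position 12.
Flip position 12: 100001101011101 → 100001101010101
Read data bits from positions 3,5,6,7,9,10,11,12,13,14,15: 00111010101

00111010101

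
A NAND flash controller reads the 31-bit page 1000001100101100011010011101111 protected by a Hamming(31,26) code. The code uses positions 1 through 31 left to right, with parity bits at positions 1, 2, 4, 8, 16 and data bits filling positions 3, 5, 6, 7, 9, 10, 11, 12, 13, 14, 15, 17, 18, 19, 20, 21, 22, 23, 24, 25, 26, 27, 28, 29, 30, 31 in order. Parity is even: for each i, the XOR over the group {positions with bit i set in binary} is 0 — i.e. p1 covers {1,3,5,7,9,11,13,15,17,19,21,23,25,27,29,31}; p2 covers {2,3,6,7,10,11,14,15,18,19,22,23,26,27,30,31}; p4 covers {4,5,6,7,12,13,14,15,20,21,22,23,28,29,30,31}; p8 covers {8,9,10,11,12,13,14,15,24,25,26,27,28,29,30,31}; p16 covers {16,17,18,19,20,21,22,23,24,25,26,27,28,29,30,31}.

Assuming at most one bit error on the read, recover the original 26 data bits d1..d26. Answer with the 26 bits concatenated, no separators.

s1 (pos 1,3,5,7,9,11,13,15,17,19,21,23,25,27,29,31): 1⊕0⊕0⊕1⊕0⊕1⊕1⊕0⊕0⊕1⊕1⊕0⊕1⊕0⊕1⊕1 = 1
s2 (pos 2,3,6,7,10,11,14,15,18,19,22,23,26,27,30,31): 0⊕0⊕0⊕1⊕0⊕1⊕1⊕0⊕1⊕1⊕0⊕0⊕1⊕0⊕1⊕1 = 0
s4 (pos 4,5,6,7,12,13,14,15,20,21,22,23,28,29,30,31): 0⊕0⊕0⊕1⊕0⊕1⊕1⊕0⊕0⊕1⊕0⊕0⊕1⊕1⊕1⊕1 = 0
s8 (pos 8,9,10,11,12,13,14,15,24,25,26,27,28,29,30,31): 1⊕0⊕0⊕1⊕0⊕1⊕1⊕0⊕1⊕1⊕1⊕0⊕1⊕1⊕1⊕1 = 1
s16 (pos 16,17,18,19,20,21,22,23,24,25,26,27,28,29,30,31): 0⊕0⊕1⊕1⊕0⊕1⊕0⊕0⊕1⊕1⊕1⊕0⊕1⊕1⊕1⊕1 = 0
Syndrome s16…s1 = 01001 → error at position 9.
Flip position 9: 1000001100101100011010011101111 → 1000001110101100011010011101111
Read data bits from positions 3,5,6,7,9,10,11,12,13,14,15,17,18,19,20,21,22,23,24,25,26,27,28,29,30,31: 00011010110011010011101111

00011010110011010011101111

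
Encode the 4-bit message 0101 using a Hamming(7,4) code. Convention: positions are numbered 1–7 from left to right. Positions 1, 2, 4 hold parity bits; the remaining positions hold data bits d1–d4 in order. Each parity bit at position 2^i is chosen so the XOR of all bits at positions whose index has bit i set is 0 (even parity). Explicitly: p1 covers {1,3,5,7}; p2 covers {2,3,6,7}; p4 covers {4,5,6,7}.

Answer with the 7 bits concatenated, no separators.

0100101

Place data at non-parity positions: p1 p2 0 p4 1 0 1
p1 (pos 1,3,5,7): XOR of data positions = 0⊕1⊕1 = 0
p2 (pos 2,3,6,7): XOR of data positions = 0⊕0⊕1 = 1
p4 (pos 4,5,6,7): XOR of data positions = 1⊕0⊕1 = 0
Codeword: 0100101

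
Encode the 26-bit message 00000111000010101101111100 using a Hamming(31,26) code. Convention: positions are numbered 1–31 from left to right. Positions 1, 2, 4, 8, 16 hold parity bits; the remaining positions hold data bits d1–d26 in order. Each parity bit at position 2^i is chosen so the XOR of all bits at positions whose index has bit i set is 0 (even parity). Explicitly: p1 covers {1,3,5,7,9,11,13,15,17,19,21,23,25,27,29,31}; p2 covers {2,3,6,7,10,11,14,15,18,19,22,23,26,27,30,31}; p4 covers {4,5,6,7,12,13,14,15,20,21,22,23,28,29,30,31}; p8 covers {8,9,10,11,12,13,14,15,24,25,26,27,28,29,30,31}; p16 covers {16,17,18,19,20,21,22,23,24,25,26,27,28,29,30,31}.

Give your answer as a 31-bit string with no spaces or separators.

Place data at non-parity positions: p1 p2 0 p4 0 0 0 p8 0 1 1 1 0 0 0 p16 0 1 0 1 0 1 1 0 1 1 1 1 1 0 0
p1 (pos 1,3,5,7,9,11,13,15,17,19,21,23,25,27,29,31): XOR of data positions = 0⊕0⊕0⊕0⊕1⊕0⊕0⊕0⊕0⊕0⊕1⊕1⊕1⊕1⊕0 = 1
p2 (pos 2,3,6,7,10,11,14,15,18,19,22,23,26,27,30,31): XOR of data positions = 0⊕0⊕0⊕1⊕1⊕0⊕0⊕1⊕0⊕1⊕1⊕1⊕1⊕0⊕0 = 1
p4 (pos 4,5,6,7,12,13,14,15,20,21,22,23,28,29,30,31): XOR of data positions = 0⊕0⊕0⊕1⊕0⊕0⊕0⊕1⊕0⊕1⊕1⊕1⊕1⊕0⊕0 = 0
p8 (pos 8,9,10,11,12,13,14,15,24,25,26,27,28,29,30,31): XOR of data positions = 0⊕1⊕1⊕1⊕0⊕0⊕0⊕0⊕1⊕1⊕1⊕1⊕1⊕0⊕0 = 0
p16 (pos 16,17,18,19,20,21,22,23,24,25,26,27,28,29,30,31): XOR of data positions = 0⊕1⊕0⊕1⊕0⊕1⊕1⊕0⊕1⊕1⊕1⊕1⊕1⊕0⊕0 = 1
Codeword: 1100000001110001010101101111100

1100000001110001010101101111100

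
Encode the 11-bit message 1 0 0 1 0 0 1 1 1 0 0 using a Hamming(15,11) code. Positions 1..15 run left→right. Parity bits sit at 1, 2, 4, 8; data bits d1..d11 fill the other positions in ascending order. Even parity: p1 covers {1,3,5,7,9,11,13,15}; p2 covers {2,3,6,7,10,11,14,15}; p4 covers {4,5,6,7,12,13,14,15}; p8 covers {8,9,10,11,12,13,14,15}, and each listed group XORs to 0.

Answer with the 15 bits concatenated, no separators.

011100110011100

Place data at non-parity positions: p1 p2 1 p4 0 0 1 p8 0 0 1 1 1 0 0
p1 (pos 1,3,5,7,9,11,13,15): XOR of data positions = 1⊕0⊕1⊕0⊕1⊕1⊕0 = 0
p2 (pos 2,3,6,7,10,11,14,15): XOR of data positions = 1⊕0⊕1⊕0⊕1⊕0⊕0 = 1
p4 (pos 4,5,6,7,12,13,14,15): XOR of data positions = 0⊕0⊕1⊕1⊕1⊕0⊕0 = 1
p8 (pos 8,9,10,11,12,13,14,15): XOR of data positions = 0⊕0⊕1⊕1⊕1⊕0⊕0 = 1
Codeword: 011100110011100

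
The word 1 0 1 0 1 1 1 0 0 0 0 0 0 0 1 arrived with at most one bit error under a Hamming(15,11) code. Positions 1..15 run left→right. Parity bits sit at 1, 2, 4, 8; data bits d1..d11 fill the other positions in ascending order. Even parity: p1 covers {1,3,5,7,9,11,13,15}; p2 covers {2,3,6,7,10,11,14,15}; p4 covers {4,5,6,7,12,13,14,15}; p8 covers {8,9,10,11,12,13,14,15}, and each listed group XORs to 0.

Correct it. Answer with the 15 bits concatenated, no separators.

s1 (pos 1,3,5,7,9,11,13,15): 1⊕1⊕1⊕1⊕0⊕0⊕0⊕1 = 1
s2 (pos 2,3,6,7,10,11,14,15): 0⊕1⊕1⊕1⊕0⊕0⊕0⊕1 = 0
s4 (pos 4,5,6,7,12,13,14,15): 0⊕1⊕1⊕1⊕0⊕0⊕0⊕1 = 0
s8 (pos 8,9,10,11,12,13,14,15): 0⊕0⊕0⊕0⊕0⊕0⊕0⊕1 = 1
Syndrome s8…s1 = 1001 → error at position 9.
Flip position 9: 101011100000001 → 101011101000001

101011101000001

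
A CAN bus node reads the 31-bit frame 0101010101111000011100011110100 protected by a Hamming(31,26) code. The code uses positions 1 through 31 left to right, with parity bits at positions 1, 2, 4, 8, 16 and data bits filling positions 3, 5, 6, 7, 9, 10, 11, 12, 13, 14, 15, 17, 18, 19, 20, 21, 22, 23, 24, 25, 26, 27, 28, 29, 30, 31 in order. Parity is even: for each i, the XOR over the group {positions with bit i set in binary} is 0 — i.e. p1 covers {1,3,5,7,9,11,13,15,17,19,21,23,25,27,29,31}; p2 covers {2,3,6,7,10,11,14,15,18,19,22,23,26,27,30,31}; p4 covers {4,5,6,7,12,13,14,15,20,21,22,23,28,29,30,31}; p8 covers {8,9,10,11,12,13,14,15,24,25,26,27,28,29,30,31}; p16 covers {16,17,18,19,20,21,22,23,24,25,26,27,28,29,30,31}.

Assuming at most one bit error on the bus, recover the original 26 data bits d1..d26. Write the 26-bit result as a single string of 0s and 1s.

00100111100011100011110100

s1 (pos 1,3,5,7,9,11,13,15,17,19,21,23,25,27,29,31): 0⊕0⊕0⊕0⊕0⊕1⊕1⊕0⊕0⊕1⊕0⊕0⊕1⊕1⊕1⊕0 = 0
s2 (pos 2,3,6,7,10,11,14,15,18,19,22,23,26,27,30,31): 1⊕0⊕1⊕0⊕1⊕1⊕0⊕0⊕1⊕1⊕0⊕0⊕1⊕1⊕0⊕0 = 0
s4 (pos 4,5,6,7,12,13,14,15,20,21,22,23,28,29,30,31): 1⊕0⊕1⊕0⊕1⊕1⊕0⊕0⊕1⊕0⊕0⊕0⊕0⊕1⊕0⊕0 = 0
s8 (pos 8,9,10,11,12,13,14,15,24,25,26,27,28,29,30,31): 1⊕0⊕1⊕1⊕1⊕1⊕0⊕0⊕1⊕1⊕1⊕1⊕0⊕1⊕0⊕0 = 0
s16 (pos 16,17,18,19,20,21,22,23,24,25,26,27,28,29,30,31): 0⊕0⊕1⊕1⊕1⊕0⊕0⊕0⊕1⊕1⊕1⊕1⊕0⊕1⊕0⊕0 = 0
Syndrome s16…s1 = 00000 → no error.
Read data bits from positions 3,5,6,7,9,10,11,12,13,14,15,17,18,19,20,21,22,23,24,25,26,27,28,29,30,31: 00100111100011100011110100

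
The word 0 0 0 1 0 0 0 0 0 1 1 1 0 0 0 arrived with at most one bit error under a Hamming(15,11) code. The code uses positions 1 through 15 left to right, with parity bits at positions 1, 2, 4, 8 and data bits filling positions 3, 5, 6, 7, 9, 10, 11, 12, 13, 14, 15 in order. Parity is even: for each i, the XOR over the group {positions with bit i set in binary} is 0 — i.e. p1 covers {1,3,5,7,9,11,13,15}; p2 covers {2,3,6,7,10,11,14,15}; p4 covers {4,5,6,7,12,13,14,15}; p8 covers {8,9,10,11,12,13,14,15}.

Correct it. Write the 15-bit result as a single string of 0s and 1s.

s1 (pos 1,3,5,7,9,11,13,15): 0⊕0⊕0⊕0⊕0⊕1⊕0⊕0 = 1
s2 (pos 2,3,6,7,10,11,14,15): 0⊕0⊕0⊕0⊕1⊕1⊕0⊕0 = 0
s4 (pos 4,5,6,7,12,13,14,15): 1⊕0⊕0⊕0⊕1⊕0⊕0⊕0 = 0
s8 (pos 8,9,10,11,12,13,14,15): 0⊕0⊕1⊕1⊕1⊕0⊕0⊕0 = 1
Syndrome s8…s1 = 1001 → error at position 9.
Flip position 9: 000100000111000 → 000100001111000

000100001111000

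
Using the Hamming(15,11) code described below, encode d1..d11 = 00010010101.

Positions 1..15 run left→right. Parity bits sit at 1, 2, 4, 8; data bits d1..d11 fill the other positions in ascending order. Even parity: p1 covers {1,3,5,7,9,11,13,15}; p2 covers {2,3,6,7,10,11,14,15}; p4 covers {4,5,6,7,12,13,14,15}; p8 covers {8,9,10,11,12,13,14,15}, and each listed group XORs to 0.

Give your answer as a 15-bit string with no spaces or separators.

Place data at non-parity positions: p1 p2 0 p4 0 0 1 p8 0 0 1 0 1 0 1
p1 (pos 1,3,5,7,9,11,13,15): XOR of data positions = 0⊕0⊕1⊕0⊕1⊕1⊕1 = 0
p2 (pos 2,3,6,7,10,11,14,15): XOR of data positions = 0⊕0⊕1⊕0⊕1⊕0⊕1 = 1
p4 (pos 4,5,6,7,12,13,14,15): XOR of data positions = 0⊕0⊕1⊕0⊕1⊕0⊕1 = 1
p8 (pos 8,9,10,11,12,13,14,15): XOR of data positions = 0⊕0⊕1⊕0⊕1⊕0⊕1 = 1
Codeword: 010100110010101

010100110010101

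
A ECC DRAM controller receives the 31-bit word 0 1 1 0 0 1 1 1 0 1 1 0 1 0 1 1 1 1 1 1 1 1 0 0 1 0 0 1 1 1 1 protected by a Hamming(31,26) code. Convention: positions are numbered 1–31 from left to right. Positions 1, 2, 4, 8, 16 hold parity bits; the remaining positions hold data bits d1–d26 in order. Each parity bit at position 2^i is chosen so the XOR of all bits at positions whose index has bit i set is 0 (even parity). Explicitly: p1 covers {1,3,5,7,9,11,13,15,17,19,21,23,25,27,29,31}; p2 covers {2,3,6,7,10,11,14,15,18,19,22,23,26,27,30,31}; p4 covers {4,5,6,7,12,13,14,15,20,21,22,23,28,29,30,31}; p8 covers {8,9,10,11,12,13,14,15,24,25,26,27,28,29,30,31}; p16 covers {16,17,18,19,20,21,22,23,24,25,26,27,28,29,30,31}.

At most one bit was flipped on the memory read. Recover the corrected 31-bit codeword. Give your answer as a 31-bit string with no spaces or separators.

0110111101101011111111001001111

s1 (pos 1,3,5,7,9,11,13,15,17,19,21,23,25,27,29,31): 0⊕1⊕0⊕1⊕0⊕1⊕1⊕1⊕1⊕1⊕1⊕0⊕1⊕0⊕1⊕1 = 1
s2 (pos 2,3,6,7,10,11,14,15,18,19,22,23,26,27,30,31): 1⊕1⊕1⊕1⊕1⊕1⊕0⊕1⊕1⊕1⊕1⊕0⊕0⊕0⊕1⊕1 = 0
s4 (pos 4,5,6,7,12,13,14,15,20,21,22,23,28,29,30,31): 0⊕0⊕1⊕1⊕0⊕1⊕0⊕1⊕1⊕1⊕1⊕0⊕1⊕1⊕1⊕1 = 1
s8 (pos 8,9,10,11,12,13,14,15,24,25,26,27,28,29,30,31): 1⊕0⊕1⊕1⊕0⊕1⊕0⊕1⊕0⊕1⊕0⊕0⊕1⊕1⊕1⊕1 = 0
s16 (pos 16,17,18,19,20,21,22,23,24,25,26,27,28,29,30,31): 1⊕1⊕1⊕1⊕1⊕1⊕1⊕0⊕0⊕1⊕0⊕0⊕1⊕1⊕1⊕1 = 0
Syndrome s16…s1 = 00101 → error at position 5.
Flip position 5: 0110011101101011111111001001111 → 0110111101101011111111001001111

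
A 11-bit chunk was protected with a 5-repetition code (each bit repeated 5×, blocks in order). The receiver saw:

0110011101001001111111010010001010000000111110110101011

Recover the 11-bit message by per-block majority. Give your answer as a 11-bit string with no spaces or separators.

01011000111

Block 1 (01100): 2 ones → 0
Block 2 (11101): 4 ones → 1
Block 3 (00100): 1 one → 0
Block 4 (11111): 5 ones → 1
Block 5 (11010): 3 ones → 1
Block 6 (01000): 1 one → 0
Block 7 (10100): 2 ones → 0
Block 8 (00000): 0 ones → 0
Block 9 (11111): 5 ones → 1
Block 10 (01101): 3 ones → 1
Block 11 (01011): 3 ones → 1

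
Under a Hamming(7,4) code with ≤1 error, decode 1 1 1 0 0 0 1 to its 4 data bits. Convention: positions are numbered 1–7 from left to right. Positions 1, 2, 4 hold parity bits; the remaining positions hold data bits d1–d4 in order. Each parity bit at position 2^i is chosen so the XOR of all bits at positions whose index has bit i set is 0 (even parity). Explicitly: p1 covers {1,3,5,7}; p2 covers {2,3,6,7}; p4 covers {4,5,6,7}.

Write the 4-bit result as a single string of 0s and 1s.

s1 (pos 1,3,5,7): 1⊕1⊕0⊕1 = 1
s2 (pos 2,3,6,7): 1⊕1⊕0⊕1 = 1
s4 (pos 4,5,6,7): 0⊕0⊕0⊕1 = 1
Syndrome s4…s1 = 111 → error at position 7.
Flip position 7: 1110001 → 1110000
Read data bits from positions 3,5,6,7: 1000

1000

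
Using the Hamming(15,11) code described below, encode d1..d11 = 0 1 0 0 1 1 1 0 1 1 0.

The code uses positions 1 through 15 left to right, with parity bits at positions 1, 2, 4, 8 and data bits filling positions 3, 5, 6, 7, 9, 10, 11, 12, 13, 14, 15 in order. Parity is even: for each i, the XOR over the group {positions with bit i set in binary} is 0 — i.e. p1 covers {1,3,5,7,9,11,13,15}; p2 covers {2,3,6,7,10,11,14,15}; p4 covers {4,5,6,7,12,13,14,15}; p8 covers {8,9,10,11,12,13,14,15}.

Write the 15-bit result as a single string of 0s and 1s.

Place data at non-parity positions: p1 p2 0 p4 1 0 0 p8 1 1 1 0 1 1 0
p1 (pos 1,3,5,7,9,11,13,15): XOR of data positions = 0⊕1⊕0⊕1⊕1⊕1⊕0 = 0
p2 (pos 2,3,6,7,10,11,14,15): XOR of data positions = 0⊕0⊕0⊕1⊕1⊕1⊕0 = 1
p4 (pos 4,5,6,7,12,13,14,15): XOR of data positions = 1⊕0⊕0⊕0⊕1⊕1⊕0 = 1
p8 (pos 8,9,10,11,12,13,14,15): XOR of data positions = 1⊕1⊕1⊕0⊕1⊕1⊕0 = 1
Codeword: 010110011110110

010110011110110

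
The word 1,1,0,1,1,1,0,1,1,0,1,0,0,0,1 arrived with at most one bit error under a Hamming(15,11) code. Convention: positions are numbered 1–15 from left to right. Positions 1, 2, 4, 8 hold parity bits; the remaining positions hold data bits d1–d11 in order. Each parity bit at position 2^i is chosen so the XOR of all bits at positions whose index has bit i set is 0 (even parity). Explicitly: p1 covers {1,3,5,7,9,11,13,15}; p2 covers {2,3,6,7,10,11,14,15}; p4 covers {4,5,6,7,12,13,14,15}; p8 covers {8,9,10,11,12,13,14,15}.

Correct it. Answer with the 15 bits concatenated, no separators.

010111011010001

s1 (pos 1,3,5,7,9,11,13,15): 1⊕0⊕1⊕0⊕1⊕1⊕0⊕1 = 1
s2 (pos 2,3,6,7,10,11,14,15): 1⊕0⊕1⊕0⊕0⊕1⊕0⊕1 = 0
s4 (pos 4,5,6,7,12,13,14,15): 1⊕1⊕1⊕0⊕0⊕0⊕0⊕1 = 0
s8 (pos 8,9,10,11,12,13,14,15): 1⊕1⊕0⊕1⊕0⊕0⊕0⊕1 = 0
Syndrome s8…s1 = 0001 → error at position 1.
Flip position 1: 110111011010001 → 010111011010001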